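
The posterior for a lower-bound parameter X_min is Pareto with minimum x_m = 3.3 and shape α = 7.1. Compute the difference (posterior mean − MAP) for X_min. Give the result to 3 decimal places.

The Pareto density is strictly decreasing on [x_m, ∞), so the mode is x_m = 3.300.
Mean = α·x_m/(α−1) = 7.1·3.3/6.1 = 3.841.
Difference = 3.841 − 3.300 = 0.541.
The mean is pulled above the mode by the posterior's right skew.

0.541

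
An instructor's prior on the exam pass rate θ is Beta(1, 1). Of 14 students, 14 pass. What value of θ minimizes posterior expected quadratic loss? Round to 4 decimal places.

Posterior: Beta(1+14, 1+0) = Beta(15, 1).
Since β = 1 ≤ 1 and α > 1, the Beta density is monotone increasing on [0,1]; the mode is at 1.
Mean = 15/(15+1) = 0.9375.
Quadratic loss ⇒ the optimal estimator is the posterior mean.

0.9375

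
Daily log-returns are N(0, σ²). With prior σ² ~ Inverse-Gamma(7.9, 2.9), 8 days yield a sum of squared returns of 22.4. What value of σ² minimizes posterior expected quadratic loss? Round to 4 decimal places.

1.2936

Posterior: Inverse-Gamma(shape = 7.9+8/2 = 11.9, scale = 2.9+22.4/2 = 14.1).
Mode = β/(α+1) = 14.1/12.9 = 1.0930.
Mean = β/(α−1) = 14.1/10.9 = 1.2936.
Quadratic loss ⇒ the optimal estimator is the posterior mean.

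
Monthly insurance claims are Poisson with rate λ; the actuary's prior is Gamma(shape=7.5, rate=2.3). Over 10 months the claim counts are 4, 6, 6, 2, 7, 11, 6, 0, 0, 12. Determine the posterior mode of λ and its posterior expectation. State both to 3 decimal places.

posterior mode = 4.919, posterior expectation = 5.000

Σ counts = 54. Posterior: Gamma(shape = 7.5+54 = 61.5, rate = 2.3+10 = 12.3).
Mode = (α−1)/β = 60.5/12.3 = 4.919.
Mean = α/β = 61.5/12.3 = 5.000.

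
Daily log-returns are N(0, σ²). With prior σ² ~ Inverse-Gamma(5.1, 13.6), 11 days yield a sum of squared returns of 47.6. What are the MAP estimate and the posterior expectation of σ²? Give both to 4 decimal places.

MAP = 3.2241; posterior mean = 3.8958

Posterior: Inverse-Gamma(shape = 5.1+11/2 = 10.6, scale = 13.6+47.6/2 = 37.4).
Mode = β/(α+1) = 37.4/11.6 = 3.2241.
Mean = β/(α−1) = 37.4/9.6 = 3.8958.
The posterior is right-skewed, so the mean exceeds the mode.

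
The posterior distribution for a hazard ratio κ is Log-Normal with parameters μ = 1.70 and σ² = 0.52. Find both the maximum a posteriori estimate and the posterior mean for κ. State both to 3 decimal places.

MAP: 3.254. Posterior mean: 7.099.

Mode = exp(μ − σ²) = exp(1.18) = 3.254.
Mean = exp(μ + σ²/2) = exp(1.960) = 7.099.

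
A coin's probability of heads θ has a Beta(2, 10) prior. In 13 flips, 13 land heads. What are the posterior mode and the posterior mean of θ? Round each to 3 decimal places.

Posterior: Beta(2+13, 10+0) = Beta(15, 10).
Mode = (15−1)/(15+10−2) = 14/23 = 0.609.
Mean = 15/(15+10) = 15/25 = 0.600.

MAP: 0.609. Posterior mean: 0.600.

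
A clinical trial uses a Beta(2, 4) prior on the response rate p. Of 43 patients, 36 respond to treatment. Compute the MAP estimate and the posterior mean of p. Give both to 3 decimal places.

Posterior: Beta(2+36, 4+7) = Beta(38, 11).
Mode = (38−1)/(38+11−2) = 37/47 = 0.787.
Mean = 38/(38+11) = 38/49 = 0.776.
Mode > mean: the posterior has a left tail.

MAP estimate = 0.787, posterior mean = 0.776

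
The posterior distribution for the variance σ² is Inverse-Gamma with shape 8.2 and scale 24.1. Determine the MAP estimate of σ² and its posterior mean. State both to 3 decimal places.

MAP = 2.620; posterior mean = 3.347

Mode = β/(α+1) = 24.1/9.2 = 2.620.
Mean = β/(α−1) = 24.1/7.2 = 3.347.
The mean is pulled above the mode by the posterior's right skew.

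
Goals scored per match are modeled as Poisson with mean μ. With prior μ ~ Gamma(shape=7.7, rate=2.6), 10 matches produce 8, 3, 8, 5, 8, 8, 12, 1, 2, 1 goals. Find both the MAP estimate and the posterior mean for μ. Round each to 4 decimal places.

Σ counts = 56. Posterior: Gamma(shape = 7.7+56 = 63.7, rate = 2.6+10 = 12.6).
Mode = (α−1)/β = 62.7/12.6 = 4.9762.
Mean = α/β = 63.7/12.6 = 5.0556.

MAP = 4.9762, posterior mean = 5.0556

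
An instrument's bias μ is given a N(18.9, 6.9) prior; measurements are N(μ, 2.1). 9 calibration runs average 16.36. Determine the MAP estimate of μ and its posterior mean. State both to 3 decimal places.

Posterior for μ is Normal. Precision-weighted mean: (1/6.9·18.9 + 9/2.1·16.36) / (1/6.9 + 9/2.1) = 16.443.
A Normal posterior is symmetric, so mode = mean.

MAP = 16.443; posterior mean = 16.443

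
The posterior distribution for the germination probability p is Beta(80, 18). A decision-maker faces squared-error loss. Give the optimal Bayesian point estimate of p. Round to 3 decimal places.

0.816

Mode = (80−1)/(80+18−2) = 79/96 = 0.823.
Mean = 80/(80+18) = 80/98 = 0.816.
Squared-error loss ⇒ the optimal estimator is the posterior mean.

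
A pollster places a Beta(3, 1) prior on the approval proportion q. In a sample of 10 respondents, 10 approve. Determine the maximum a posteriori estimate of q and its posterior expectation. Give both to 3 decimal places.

Posterior: Beta(3+10, 1+0) = Beta(13, 1).
Since β = 1 ≤ 1 and α > 1, the Beta density is monotone increasing on [0,1]; the mode is at 1.
Mean = 13/(13+1) = 0.929.

q_MAP = 1.000, E[q|data] = 0.929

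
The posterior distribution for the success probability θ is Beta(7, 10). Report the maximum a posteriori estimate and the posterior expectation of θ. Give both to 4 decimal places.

Mode = (7−1)/(7+10−2) = 6/15 = 0.4000.
Mean = 7/(7+10) = 7/17 = 0.4118.

MAP = 0.4000, posterior mean = 0.4118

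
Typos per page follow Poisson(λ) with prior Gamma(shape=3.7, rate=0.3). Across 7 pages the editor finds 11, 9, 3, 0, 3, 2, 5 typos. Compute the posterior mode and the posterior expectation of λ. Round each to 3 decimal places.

posterior mode = 4.890, posterior expectation = 5.027

Σ counts = 33. Posterior: Gamma(shape = 3.7+33 = 36.7, rate = 0.3+7 = 7.3).
Mode = (α−1)/β = 35.7/7.3 = 4.890.
Mean = α/β = 36.7/7.3 = 5.027.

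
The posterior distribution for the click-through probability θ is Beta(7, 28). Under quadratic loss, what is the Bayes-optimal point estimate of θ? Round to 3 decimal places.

0.200

Mode = (7−1)/(7+28−2) = 6/33 = 0.182.
Mean = 7/(7+28) = 7/35 = 0.200.
Quadratic loss ⇒ the optimal estimator is the posterior mean.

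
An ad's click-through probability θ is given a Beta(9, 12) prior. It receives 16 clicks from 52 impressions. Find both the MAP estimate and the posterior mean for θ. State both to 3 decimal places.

MAP estimate = 0.338, posterior mean = 0.342

Posterior: Beta(9+16, 12+36) = Beta(25, 48).
Mode = (25−1)/(25+48−2) = 24/71 = 0.338.
Mean = 25/(25+48) = 25/73 = 0.342.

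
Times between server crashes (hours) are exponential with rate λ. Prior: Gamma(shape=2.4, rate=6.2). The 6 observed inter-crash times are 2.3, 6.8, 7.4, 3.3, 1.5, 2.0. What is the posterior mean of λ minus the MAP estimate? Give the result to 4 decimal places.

0.0339

Σ times = 23.3. Posterior: Gamma(shape = 2.4+6 = 8.4, rate = 6.2+23.3 = 29.5).
Mode = (α−1)/β = 7.4/29.5 = 0.2508.
Mean = α/β = 8.4/29.5 = 0.2847.
Difference = 0.2847 − 0.2508 = 0.0339.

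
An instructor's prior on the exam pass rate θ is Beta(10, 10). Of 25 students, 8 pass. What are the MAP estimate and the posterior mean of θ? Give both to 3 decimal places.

MAP: 0.395. Posterior mean: 0.400.

Posterior: Beta(10+8, 10+17) = Beta(18, 27).
Mode = (18−1)/(18+27−2) = 17/43 = 0.395.
Mean = 18/(18+27) = 18/45 = 0.400.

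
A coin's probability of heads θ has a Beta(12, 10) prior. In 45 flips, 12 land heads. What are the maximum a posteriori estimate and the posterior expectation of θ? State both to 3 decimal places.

Posterior: Beta(12+12, 10+33) = Beta(24, 43).
Mode = (24−1)/(24+43−2) = 23/65 = 0.354.
Mean = 24/(24+43) = 24/67 = 0.358.
Mean > mode: the posterior has a right tail.

MAP: 0.354. Posterior mean: 0.358.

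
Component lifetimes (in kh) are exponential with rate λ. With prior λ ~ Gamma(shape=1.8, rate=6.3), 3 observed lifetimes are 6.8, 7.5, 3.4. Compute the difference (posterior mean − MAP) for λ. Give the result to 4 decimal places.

Σ times = 17.7. Posterior: Gamma(shape = 1.8+3 = 4.8, rate = 6.3+17.7 = 24.0).
Mode = (α−1)/β = 3.8/24.0 = 0.1583.
Mean = α/β = 4.8/24.0 = 0.2000.
Difference = 0.2000 − 0.1583 = 0.0417.
Mean > mode: the posterior has a right tail.

0.0417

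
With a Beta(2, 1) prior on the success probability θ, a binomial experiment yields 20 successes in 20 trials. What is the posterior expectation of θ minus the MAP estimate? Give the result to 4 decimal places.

-0.0435

Posterior: Beta(2+20, 1+0) = Beta(22, 1).
Since β = 1 ≤ 1 and α > 1, the Beta density is monotone increasing on [0,1]; the mode is at 1.
Mean = 22/(22+1) = 0.9565.
Difference = 0.9565 − 1.0000 = -0.0435.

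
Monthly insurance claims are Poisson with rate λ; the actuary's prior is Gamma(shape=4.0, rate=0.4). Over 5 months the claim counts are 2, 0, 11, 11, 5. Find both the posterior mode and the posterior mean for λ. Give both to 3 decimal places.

λ_MAP = 5.926, E[λ|data] = 6.111

Σ counts = 29. Posterior: Gamma(shape = 4.0+29 = 33.0, rate = 0.4+5 = 5.4).
Mode = (α−1)/β = 32.0/5.4 = 5.926.
Mean = α/β = 33.0/5.4 = 6.111.
The posterior is right-skewed, so the mean exceeds the mode.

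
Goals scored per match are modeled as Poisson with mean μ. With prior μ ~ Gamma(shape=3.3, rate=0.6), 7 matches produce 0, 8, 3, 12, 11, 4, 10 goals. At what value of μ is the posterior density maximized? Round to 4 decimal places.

Σ counts = 48. Posterior: Gamma(shape = 3.3+48 = 51.3, rate = 0.6+7 = 7.6).
Mode = (α−1)/β = 50.3/7.6 = 6.6184.
Mean = α/β = 51.3/7.6 = 6.7500.
This is the posterior mode — the MAP estimate.

6.6184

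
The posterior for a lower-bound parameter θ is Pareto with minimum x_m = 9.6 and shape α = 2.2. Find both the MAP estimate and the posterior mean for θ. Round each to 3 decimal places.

θ_MAP = 9.600, E[θ|data] = 17.600

The Pareto density is strictly decreasing on [x_m, ∞), so the mode is x_m = 9.600.
Mean = α·x_m/(α−1) = 2.2·9.6/1.2 = 17.600.
The posterior is right-skewed, so the mean exceeds the mode.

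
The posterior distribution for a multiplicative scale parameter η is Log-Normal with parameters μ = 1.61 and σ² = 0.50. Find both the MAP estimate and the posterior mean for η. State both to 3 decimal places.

η_MAP = 3.034, E[η|data] = 6.424

Mode = exp(μ − σ²) = exp(1.11) = 3.034.
Mean = exp(μ + σ²/2) = exp(1.860) = 6.424.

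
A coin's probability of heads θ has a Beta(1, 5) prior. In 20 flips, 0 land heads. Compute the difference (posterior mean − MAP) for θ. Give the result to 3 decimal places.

Posterior: Beta(1+0, 5+20) = Beta(1, 25).
Since α = 1 ≤ 1 and β > 1, the Beta density is monotone decreasing on [0,1]; the mode is at 0.
Mean = 1/(1+25) = 0.038.
Difference = 0.038 − 0.000 = 0.038.

0.038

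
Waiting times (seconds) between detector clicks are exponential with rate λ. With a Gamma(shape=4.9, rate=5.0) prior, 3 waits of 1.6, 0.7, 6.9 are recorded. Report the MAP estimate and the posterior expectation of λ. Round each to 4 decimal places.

Σ times = 9.2. Posterior: Gamma(shape = 4.9+3 = 7.9, rate = 5.0+9.2 = 14.2).
Mode = (α−1)/β = 6.9/14.2 = 0.4859.
Mean = α/β = 7.9/14.2 = 0.5563.

λ_MAP = 0.4859, E[λ|data] = 0.5563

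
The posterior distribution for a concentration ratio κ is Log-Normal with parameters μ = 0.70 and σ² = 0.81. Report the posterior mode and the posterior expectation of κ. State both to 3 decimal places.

Mode = exp(μ − σ²) = exp(-0.11) = 0.896.
Mean = exp(μ + σ²/2) = exp(1.105) = 3.019.
The mean is pulled above the mode by the posterior's right skew.

posterior mode = 0.896, posterior expectation = 3.019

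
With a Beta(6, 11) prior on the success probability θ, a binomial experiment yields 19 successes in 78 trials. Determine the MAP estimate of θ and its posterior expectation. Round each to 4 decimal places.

Posterior: Beta(6+19, 11+59) = Beta(25, 70).
Mode = (25−1)/(25+70−2) = 24/93 = 0.2581.
Mean = 25/(25+70) = 25/95 = 0.2632.

MAP = 0.2581, posterior mean = 0.2632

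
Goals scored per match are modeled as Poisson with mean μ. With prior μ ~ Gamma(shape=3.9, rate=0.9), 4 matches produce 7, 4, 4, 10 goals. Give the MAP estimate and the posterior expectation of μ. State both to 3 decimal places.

MAP estimate = 5.694, posterior expectation = 5.898

Σ counts = 25. Posterior: Gamma(shape = 3.9+25 = 28.9, rate = 0.9+4 = 4.9).
Mode = (α−1)/β = 27.9/4.9 = 5.694.
Mean = α/β = 28.9/4.9 = 5.898.
The mean is pulled above the mode by the posterior's right skew.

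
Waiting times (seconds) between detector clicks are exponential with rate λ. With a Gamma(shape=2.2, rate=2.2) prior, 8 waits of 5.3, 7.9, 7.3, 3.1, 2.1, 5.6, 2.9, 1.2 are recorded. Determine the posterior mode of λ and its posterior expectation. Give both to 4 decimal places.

MAP = 0.2447, posterior mean = 0.2713

Σ times = 35.4. Posterior: Gamma(shape = 2.2+8 = 10.2, rate = 2.2+35.4 = 37.6).
Mode = (α−1)/β = 9.2/37.6 = 0.2447.
Mean = α/β = 10.2/37.6 = 0.2713.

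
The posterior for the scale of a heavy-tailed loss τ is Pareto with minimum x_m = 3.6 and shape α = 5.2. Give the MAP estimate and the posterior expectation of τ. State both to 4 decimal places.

The Pareto density is strictly decreasing on [x_m, ∞), so the mode is x_m = 3.6000.
Mean = α·x_m/(α−1) = 5.2·3.6/4.2 = 4.4571.

MAP estimate = 3.6000, posterior expectation = 4.4571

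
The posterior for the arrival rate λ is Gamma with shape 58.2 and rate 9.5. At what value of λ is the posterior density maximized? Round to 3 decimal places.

Mode = (α−1)/β = 57.2/9.5 = 6.021.
Mean = α/β = 58.2/9.5 = 6.126.
This is the posterior mode — the MAP estimate.

6.021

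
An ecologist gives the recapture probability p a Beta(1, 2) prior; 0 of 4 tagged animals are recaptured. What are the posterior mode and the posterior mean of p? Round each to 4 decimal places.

Posterior: Beta(1+0, 2+4) = Beta(1, 6).
Since α = 1 ≤ 1 and β > 1, the Beta density is monotone decreasing on [0,1]; the mode is at 0.
Mean = 1/(1+6) = 0.1429.
Right-skewed posterior ⇒ mode < mean.

MAP = 0.0000; posterior mean = 0.1429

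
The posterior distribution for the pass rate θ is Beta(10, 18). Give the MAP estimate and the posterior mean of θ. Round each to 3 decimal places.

MAP = 0.346; posterior mean = 0.357

Mode = (10−1)/(10+18−2) = 9/26 = 0.346.
Mean = 10/(10+18) = 10/28 = 0.357.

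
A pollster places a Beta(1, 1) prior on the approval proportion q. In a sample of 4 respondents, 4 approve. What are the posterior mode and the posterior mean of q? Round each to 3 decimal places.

Posterior: Beta(1+4, 1+0) = Beta(5, 1).
Since β = 1 ≤ 1 and α > 1, the Beta density is monotone increasing on [0,1]; the mode is at 1.
Mean = 5/(5+1) = 0.833.

posterior mode = 1.000, posterior mean = 0.833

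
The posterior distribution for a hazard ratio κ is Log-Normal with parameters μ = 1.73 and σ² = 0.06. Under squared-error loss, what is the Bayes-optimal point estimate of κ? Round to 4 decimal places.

Mode = exp(μ − σ²) = exp(1.67) = 5.3122.
Mean = exp(μ + σ²/2) = exp(1.760) = 5.8124.
Squared-error loss ⇒ the optimal estimator is the posterior mean.

5.8124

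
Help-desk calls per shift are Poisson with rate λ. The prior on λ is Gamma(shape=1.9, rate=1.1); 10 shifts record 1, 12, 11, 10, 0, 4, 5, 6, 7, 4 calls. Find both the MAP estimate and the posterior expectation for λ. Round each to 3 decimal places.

MAP = 5.486; posterior mean = 5.577

Σ counts = 60. Posterior: Gamma(shape = 1.9+60 = 61.9, rate = 1.1+10 = 11.1).
Mode = (α−1)/β = 60.9/11.1 = 5.486.
Mean = α/β = 61.9/11.1 = 5.577.
The posterior is right-skewed, so the mean exceeds the mode.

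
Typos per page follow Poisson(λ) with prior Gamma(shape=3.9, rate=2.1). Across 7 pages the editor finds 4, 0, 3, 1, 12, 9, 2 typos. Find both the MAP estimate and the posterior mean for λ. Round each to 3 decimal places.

MAP: 3.725. Posterior mean: 3.835.

Σ counts = 31. Posterior: Gamma(shape = 3.9+31 = 34.9, rate = 2.1+7 = 9.1).
Mode = (α−1)/β = 33.9/9.1 = 3.725.
Mean = α/β = 34.9/9.1 = 3.835.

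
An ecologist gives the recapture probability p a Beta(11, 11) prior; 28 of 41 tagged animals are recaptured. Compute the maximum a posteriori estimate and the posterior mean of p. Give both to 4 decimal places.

Posterior: Beta(11+28, 11+13) = Beta(39, 24).
Mode = (39−1)/(39+24−2) = 38/61 = 0.6230.
Mean = 39/(39+24) = 39/63 = 0.6190.

p_MAP = 0.6230, E[p|data] = 0.6190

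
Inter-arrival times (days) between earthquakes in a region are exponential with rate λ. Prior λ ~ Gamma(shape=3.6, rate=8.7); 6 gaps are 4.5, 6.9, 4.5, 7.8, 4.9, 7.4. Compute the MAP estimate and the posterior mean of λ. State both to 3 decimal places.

Σ times = 36.0. Posterior: Gamma(shape = 3.6+6 = 9.6, rate = 8.7+36.0 = 44.7).
Mode = (α−1)/β = 8.6/44.7 = 0.192.
Mean = α/β = 9.6/44.7 = 0.215.

λ_MAP = 0.192, E[λ|data] = 0.215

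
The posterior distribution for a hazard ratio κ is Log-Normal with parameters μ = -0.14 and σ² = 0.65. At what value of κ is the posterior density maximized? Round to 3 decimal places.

Mode = exp(μ − σ²) = exp(-0.79) = 0.454.
Mean = exp(μ + σ²/2) = exp(0.185) = 1.203.
This is the posterior mode — the MAP estimate.

0.454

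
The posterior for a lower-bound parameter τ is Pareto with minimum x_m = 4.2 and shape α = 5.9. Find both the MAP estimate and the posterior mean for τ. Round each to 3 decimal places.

The Pareto density is strictly decreasing on [x_m, ∞), so the mode is x_m = 4.200.
Mean = α·x_m/(α−1) = 5.9·4.2/4.9 = 5.057.
The posterior is right-skewed, so the mean exceeds the mode.

MAP: 4.200. Posterior mean: 5.057.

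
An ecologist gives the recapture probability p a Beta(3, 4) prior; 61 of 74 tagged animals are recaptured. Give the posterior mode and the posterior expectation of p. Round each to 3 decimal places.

posterior mode = 0.797, posterior expectation = 0.790

Posterior: Beta(3+61, 4+13) = Beta(64, 17).
Mode = (64−1)/(64+17−2) = 63/79 = 0.797.
Mean = 64/(64+17) = 64/81 = 0.790.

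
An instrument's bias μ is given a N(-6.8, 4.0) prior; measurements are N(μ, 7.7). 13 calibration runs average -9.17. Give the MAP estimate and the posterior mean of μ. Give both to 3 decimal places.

Posterior for μ is Normal. Precision-weighted mean: (1/4.0·-6.8 + 13/7.7·-9.17) / (1/4.0 + 13/7.7) = -8.864.
A Normal posterior is symmetric, so mode = mean.

MAP = -8.864; posterior mean = -8.864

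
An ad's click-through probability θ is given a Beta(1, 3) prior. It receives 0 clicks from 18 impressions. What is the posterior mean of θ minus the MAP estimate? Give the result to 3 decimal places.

0.045

Posterior: Beta(1+0, 3+18) = Beta(1, 21).
Since α = 1 ≤ 1 and β > 1, the Beta density is monotone decreasing on [0,1]; the mode is at 0.
Mean = 1/(1+21) = 0.045.
Difference = 0.045 − 0.000 = 0.045.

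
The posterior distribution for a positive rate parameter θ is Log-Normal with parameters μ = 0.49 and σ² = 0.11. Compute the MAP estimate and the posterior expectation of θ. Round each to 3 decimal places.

MAP: 1.462. Posterior mean: 1.725.

Mode = exp(μ − σ²) = exp(0.38) = 1.462.
Mean = exp(μ + σ²/2) = exp(0.545) = 1.725.
Right-skewed posterior ⇒ mode < mean.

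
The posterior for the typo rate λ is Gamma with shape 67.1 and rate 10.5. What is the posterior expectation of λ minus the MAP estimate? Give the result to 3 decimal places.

Mode = (α−1)/β = 66.1/10.5 = 6.295.
Mean = α/β = 67.1/10.5 = 6.390.
Difference = 6.390 − 6.295 = 0.095.

0.095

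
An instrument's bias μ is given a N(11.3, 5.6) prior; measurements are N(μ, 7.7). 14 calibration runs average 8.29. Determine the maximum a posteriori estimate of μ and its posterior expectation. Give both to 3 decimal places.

MAP = 8.559, posterior mean = 8.559

Posterior for μ is Normal. Precision-weighted mean: (1/5.6·11.3 + 14/7.7·8.29) / (1/5.6 + 14/7.7) = 8.559.
A Normal posterior is symmetric, so mode = mean.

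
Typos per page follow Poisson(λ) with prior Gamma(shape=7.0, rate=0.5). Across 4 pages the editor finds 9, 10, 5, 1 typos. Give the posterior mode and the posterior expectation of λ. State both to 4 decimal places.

MAP: 6.8889. Posterior mean: 7.1111.

Σ counts = 25. Posterior: Gamma(shape = 7.0+25 = 32.0, rate = 0.5+4 = 4.5).
Mode = (α−1)/β = 31.0/4.5 = 6.8889.
Mean = α/β = 32.0/4.5 = 7.1111.
Mean > mode: the posterior has a right tail.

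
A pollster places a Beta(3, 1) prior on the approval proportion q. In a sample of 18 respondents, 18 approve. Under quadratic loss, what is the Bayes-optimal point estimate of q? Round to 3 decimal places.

0.955

Posterior: Beta(3+18, 1+0) = Beta(21, 1).
Since β = 1 ≤ 1 and α > 1, the Beta density is monotone increasing on [0,1]; the mode is at 1.
Mean = 21/(21+1) = 0.955.
Quadratic loss ⇒ the optimal estimator is the posterior mean.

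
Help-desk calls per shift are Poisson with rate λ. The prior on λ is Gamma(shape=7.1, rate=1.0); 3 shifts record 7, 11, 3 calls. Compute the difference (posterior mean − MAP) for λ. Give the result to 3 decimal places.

0.250

Σ counts = 21. Posterior: Gamma(shape = 7.1+21 = 28.1, rate = 1.0+3 = 4.0).
Mode = (α−1)/β = 27.1/4.0 = 6.775.
Mean = α/β = 28.1/4.0 = 7.025.
Difference = 7.025 − 6.775 = 0.250.
Right-skewed posterior ⇒ mode < mean.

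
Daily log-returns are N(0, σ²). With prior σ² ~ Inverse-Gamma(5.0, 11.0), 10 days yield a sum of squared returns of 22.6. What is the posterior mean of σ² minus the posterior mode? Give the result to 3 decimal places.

Posterior: Inverse-Gamma(shape = 5.0+10/2 = 10.0, scale = 11.0+22.6/2 = 22.3).
Mode = β/(α+1) = 22.3/11.0 = 2.027.
Mean = β/(α−1) = 22.3/9.0 = 2.478.
Difference = 2.478 − 2.027 = 0.451.

0.451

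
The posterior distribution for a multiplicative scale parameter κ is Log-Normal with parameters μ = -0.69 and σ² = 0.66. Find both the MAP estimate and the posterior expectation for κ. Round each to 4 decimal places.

MAP = 0.2592; posterior mean = 0.6977

Mode = exp(μ − σ²) = exp(-1.35) = 0.2592.
Mean = exp(μ + σ²/2) = exp(-0.360) = 0.6977.
Right-skewed posterior ⇒ mode < mean.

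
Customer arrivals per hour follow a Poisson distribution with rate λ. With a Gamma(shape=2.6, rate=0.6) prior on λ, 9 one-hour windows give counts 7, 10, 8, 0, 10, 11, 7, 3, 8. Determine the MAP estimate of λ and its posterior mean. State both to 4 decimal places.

λ_MAP = 6.8333, E[λ|data] = 6.9375

Σ counts = 64. Posterior: Gamma(shape = 2.6+64 = 66.6, rate = 0.6+9 = 9.6).
Mode = (α−1)/β = 65.6/9.6 = 6.8333.
Mean = α/β = 66.6/9.6 = 6.9375.
Mean > mode: the posterior has a right tail.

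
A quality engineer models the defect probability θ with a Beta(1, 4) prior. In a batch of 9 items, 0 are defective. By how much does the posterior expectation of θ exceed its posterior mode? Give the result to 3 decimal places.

Posterior: Beta(1+0, 4+9) = Beta(1, 13).
Since α = 1 ≤ 1 and β > 1, the Beta density is monotone decreasing on [0,1]; the mode is at 0.
Mean = 1/(1+13) = 0.071.
Difference = 0.071 − 0.000 = 0.071.

0.071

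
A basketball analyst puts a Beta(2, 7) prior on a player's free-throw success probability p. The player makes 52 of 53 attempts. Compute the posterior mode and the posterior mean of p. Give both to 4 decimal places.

posterior mode = 0.8833, posterior mean = 0.8710

Posterior: Beta(2+52, 7+1) = Beta(54, 8).
Mode = (54−1)/(54+8−2) = 53/60 = 0.8833.
Mean = 54/(54+8) = 54/62 = 0.8710.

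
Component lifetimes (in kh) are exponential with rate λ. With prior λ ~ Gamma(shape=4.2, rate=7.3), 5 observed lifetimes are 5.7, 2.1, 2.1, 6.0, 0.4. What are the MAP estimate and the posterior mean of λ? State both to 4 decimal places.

λ_MAP = 0.3475, E[λ|data] = 0.3898

Σ times = 16.3. Posterior: Gamma(shape = 4.2+5 = 9.2, rate = 7.3+16.3 = 23.6).
Mode = (α−1)/β = 8.2/23.6 = 0.3475.
Mean = α/β = 9.2/23.6 = 0.3898.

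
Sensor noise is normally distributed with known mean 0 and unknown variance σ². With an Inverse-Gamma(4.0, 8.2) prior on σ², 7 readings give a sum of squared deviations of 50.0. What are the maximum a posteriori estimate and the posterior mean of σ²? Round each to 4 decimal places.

Posterior: Inverse-Gamma(shape = 4.0+7/2 = 7.5, scale = 8.2+50.0/2 = 33.2).
Mode = β/(α+1) = 33.2/8.5 = 3.9059.
Mean = β/(α−1) = 33.2/6.5 = 5.1077.

maximum a posteriori estimate = 3.9059, posterior mean = 5.1077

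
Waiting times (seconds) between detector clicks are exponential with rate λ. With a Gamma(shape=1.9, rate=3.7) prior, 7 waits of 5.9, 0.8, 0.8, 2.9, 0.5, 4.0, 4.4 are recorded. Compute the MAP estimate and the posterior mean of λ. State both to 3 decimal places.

Σ times = 19.3. Posterior: Gamma(shape = 1.9+7 = 8.9, rate = 3.7+19.3 = 23.0).
Mode = (α−1)/β = 7.9/23.0 = 0.343.
Mean = α/β = 8.9/23.0 = 0.387.
The mean is pulled above the mode by the posterior's right skew.

λ_MAP = 0.343, E[λ|data] = 0.387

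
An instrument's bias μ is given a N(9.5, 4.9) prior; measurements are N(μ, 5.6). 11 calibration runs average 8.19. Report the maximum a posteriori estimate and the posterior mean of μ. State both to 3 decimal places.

maximum a posteriori estimate = 8.313, posterior mean = 8.313

Posterior for μ is Normal. Precision-weighted mean: (1/4.9·9.5 + 11/5.6·8.19) / (1/4.9 + 11/5.6) = 8.313.
A Normal posterior is symmetric, so mode = mean.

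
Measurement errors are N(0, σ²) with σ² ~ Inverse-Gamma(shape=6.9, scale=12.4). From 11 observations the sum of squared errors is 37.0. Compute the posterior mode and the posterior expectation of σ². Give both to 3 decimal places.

Posterior: Inverse-Gamma(shape = 6.9+11/2 = 12.4, scale = 12.4+37.0/2 = 30.9).
Mode = β/(α+1) = 30.9/13.4 = 2.306.
Mean = β/(α−1) = 30.9/11.4 = 2.711.

MAP: 2.306. Posterior mean: 2.711.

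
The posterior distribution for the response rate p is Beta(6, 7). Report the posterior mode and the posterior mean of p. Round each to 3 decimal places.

Mode = (6−1)/(6+7−2) = 5/11 = 0.455.
Mean = 6/(6+7) = 6/13 = 0.462.

posterior mode = 0.455, posterior mean = 0.462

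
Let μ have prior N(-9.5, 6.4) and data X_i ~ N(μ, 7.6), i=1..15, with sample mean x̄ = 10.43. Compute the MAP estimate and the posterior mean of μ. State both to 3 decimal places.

Posterior for μ is Normal. Precision-weighted mean: (1/6.4·-9.5 + 15/7.6·10.43) / (1/6.4 + 15/7.6) = 8.968.
A Normal posterior is symmetric, so mode = mean.

MAP = 8.968; posterior mean = 8.968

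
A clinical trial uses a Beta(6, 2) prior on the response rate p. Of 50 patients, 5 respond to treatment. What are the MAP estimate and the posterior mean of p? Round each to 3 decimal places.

Posterior: Beta(6+5, 2+45) = Beta(11, 47).
Mode = (11−1)/(11+47−2) = 10/56 = 0.179.
Mean = 11/(11+47) = 11/58 = 0.190.
Right-skewed posterior ⇒ mode < mean.

MAP estimate = 0.179, posterior mean = 0.190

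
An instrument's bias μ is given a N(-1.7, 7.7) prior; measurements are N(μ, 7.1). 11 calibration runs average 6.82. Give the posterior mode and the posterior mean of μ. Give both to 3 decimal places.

posterior mode = 6.161, posterior mean = 6.161

Posterior for μ is Normal. Precision-weighted mean: (1/7.7·-1.7 + 11/7.1·6.82) / (1/7.7 + 11/7.1) = 6.161.
A Normal posterior is symmetric, so mode = mean.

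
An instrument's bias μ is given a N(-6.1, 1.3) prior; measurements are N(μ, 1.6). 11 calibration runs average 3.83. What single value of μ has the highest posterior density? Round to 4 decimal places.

2.8308

Posterior for μ is Normal. Precision-weighted mean: (1/1.3·-6.1 + 11/1.6·3.83) / (1/1.3 + 11/1.6) = 2.8308.
A Normal posterior is symmetric, so mode = mean.
This is the posterior mode — the MAP estimate.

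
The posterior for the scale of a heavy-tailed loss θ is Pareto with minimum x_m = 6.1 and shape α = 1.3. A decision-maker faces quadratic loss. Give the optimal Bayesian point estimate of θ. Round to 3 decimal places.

The Pareto density is strictly decreasing on [x_m, ∞), so the mode is x_m = 6.100.
Mean = α·x_m/(α−1) = 1.3·6.1/0.3 = 26.433.
Quadratic loss ⇒ the optimal estimator is the posterior mean.

26.433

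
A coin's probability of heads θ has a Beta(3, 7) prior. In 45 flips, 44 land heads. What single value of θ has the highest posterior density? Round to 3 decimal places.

0.868

Posterior: Beta(3+44, 7+1) = Beta(47, 8).
Mode = (47−1)/(47+8−2) = 46/53 = 0.868.
Mean = 47/(47+8) = 47/55 = 0.855.
This is the posterior mode — the MAP estimate.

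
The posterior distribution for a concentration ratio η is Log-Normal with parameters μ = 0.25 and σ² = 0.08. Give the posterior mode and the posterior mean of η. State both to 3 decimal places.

Mode = exp(μ − σ²) = exp(0.17) = 1.185.
Mean = exp(μ + σ²/2) = exp(0.290) = 1.336.

MAP = 1.185; posterior mean = 1.336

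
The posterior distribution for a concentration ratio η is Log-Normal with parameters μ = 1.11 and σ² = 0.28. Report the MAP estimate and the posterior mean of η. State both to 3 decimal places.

MAP = 2.293; posterior mean = 3.490

Mode = exp(μ − σ²) = exp(0.83) = 2.293.
Mean = exp(μ + σ²/2) = exp(1.250) = 3.490.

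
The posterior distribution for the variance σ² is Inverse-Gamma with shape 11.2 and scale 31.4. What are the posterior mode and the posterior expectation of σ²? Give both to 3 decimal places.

Mode = β/(α+1) = 31.4/12.2 = 2.574.
Mean = β/(α−1) = 31.4/10.2 = 3.078.

σ²_MAP = 2.574, E[σ²|data] = 3.078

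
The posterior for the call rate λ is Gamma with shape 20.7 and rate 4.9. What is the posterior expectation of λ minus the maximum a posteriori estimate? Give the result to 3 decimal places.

Mode = (α−1)/β = 19.7/4.9 = 4.020.
Mean = α/β = 20.7/4.9 = 4.224.
Difference = 4.224 − 4.020 = 0.204.

0.204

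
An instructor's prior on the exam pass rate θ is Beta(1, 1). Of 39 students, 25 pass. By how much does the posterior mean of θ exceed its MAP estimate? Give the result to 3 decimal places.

Posterior: Beta(1+25, 1+14) = Beta(26, 15).
Mode = (26−1)/(26+15−2) = 25/39 = 0.641.
Mean = 26/(26+15) = 26/41 = 0.634.
Difference = 0.634 − 0.641 = -0.007.

-0.007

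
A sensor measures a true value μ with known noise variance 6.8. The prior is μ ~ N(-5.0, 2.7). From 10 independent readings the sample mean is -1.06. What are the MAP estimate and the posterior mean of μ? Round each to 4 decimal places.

Posterior for μ is Normal. Precision-weighted mean: (1/2.7·-5.0 + 10/6.8·-1.06) / (1/2.7 + 10/6.8) = -1.8527.
A Normal posterior is symmetric, so mode = mean.

MAP: -1.8527. Posterior mean: -1.8527.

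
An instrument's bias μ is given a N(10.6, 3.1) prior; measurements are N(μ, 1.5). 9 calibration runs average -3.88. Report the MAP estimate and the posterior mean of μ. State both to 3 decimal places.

μ_MAP = -3.141, E[μ|data] = -3.141

Posterior for μ is Normal. Precision-weighted mean: (1/3.1·10.6 + 9/1.5·-3.88) / (1/3.1 + 9/1.5) = -3.141.
A Normal posterior is symmetric, so mode = mean.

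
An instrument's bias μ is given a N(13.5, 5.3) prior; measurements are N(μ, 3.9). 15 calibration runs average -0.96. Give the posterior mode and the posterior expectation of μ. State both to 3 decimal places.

Posterior for μ is Normal. Precision-weighted mean: (1/5.3·13.5 + 15/3.9·-0.96) / (1/5.3 + 15/3.9) = -0.284.
A Normal posterior is symmetric, so mode = mean.

posterior mode = -0.284, posterior expectation = -0.284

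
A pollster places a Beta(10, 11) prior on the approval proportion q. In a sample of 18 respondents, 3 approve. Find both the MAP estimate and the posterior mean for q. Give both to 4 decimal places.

Posterior: Beta(10+3, 11+15) = Beta(13, 26).
Mode = (13−1)/(13+26−2) = 12/37 = 0.3243.
Mean = 13/(13+26) = 13/39 = 0.3333.
The mean is pulled above the mode by the posterior's right skew.

MAP: 0.3243. Posterior mean: 0.3333.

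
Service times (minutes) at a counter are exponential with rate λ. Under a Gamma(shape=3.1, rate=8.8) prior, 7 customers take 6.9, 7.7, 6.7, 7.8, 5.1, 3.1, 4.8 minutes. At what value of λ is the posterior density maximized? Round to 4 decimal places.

0.1788

Σ times = 42.1. Posterior: Gamma(shape = 3.1+7 = 10.1, rate = 8.8+42.1 = 50.9).
Mode = (α−1)/β = 9.1/50.9 = 0.1788.
Mean = α/β = 10.1/50.9 = 0.1984.
This is the posterior mode — the MAP estimate.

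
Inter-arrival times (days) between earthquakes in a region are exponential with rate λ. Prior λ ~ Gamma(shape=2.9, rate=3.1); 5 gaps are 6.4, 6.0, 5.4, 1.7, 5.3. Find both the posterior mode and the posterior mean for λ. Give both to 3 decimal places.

MAP: 0.247. Posterior mean: 0.283.

Σ times = 24.8. Posterior: Gamma(shape = 2.9+5 = 7.9, rate = 3.1+24.8 = 27.9).
Mode = (α−1)/β = 6.9/27.9 = 0.247.
Mean = α/β = 7.9/27.9 = 0.283.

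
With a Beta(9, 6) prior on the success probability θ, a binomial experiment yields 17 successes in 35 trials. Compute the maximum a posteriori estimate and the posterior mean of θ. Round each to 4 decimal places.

Posterior: Beta(9+17, 6+18) = Beta(26, 24).
Mode = (26−1)/(26+24−2) = 25/48 = 0.5208.
Mean = 26/(26+24) = 26/50 = 0.5200.
Mode > mean: the posterior has a left tail.

MAP = 0.5208; posterior mean = 0.5200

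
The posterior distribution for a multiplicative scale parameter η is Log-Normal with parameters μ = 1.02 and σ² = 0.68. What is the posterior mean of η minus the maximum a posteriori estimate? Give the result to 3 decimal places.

Mode = exp(μ − σ²) = exp(0.34) = 1.405.
Mean = exp(μ + σ²/2) = exp(1.360) = 3.896.
Difference = 3.896 − 1.405 = 2.491.

2.491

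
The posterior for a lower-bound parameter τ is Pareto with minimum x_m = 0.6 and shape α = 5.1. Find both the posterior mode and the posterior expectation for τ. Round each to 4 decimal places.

The Pareto density is strictly decreasing on [x_m, ∞), so the mode is x_m = 0.6000.
Mean = α·x_m/(α−1) = 5.1·0.6/4.1 = 0.7463.

MAP = 0.6000, posterior mean = 0.7463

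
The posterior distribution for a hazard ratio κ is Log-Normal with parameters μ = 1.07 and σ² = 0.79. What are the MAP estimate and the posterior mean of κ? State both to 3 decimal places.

Mode = exp(μ − σ²) = exp(0.28) = 1.323.
Mean = exp(μ + σ²/2) = exp(1.465) = 4.328.

κ_MAP = 1.323, E[κ|data] = 4.328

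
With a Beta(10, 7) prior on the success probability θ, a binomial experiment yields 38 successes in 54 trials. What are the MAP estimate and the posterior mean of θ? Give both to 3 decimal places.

θ_MAP = 0.681, E[θ|data] = 0.676

Posterior: Beta(10+38, 7+16) = Beta(48, 23).
Mode = (48−1)/(48+23−2) = 47/69 = 0.681.
Mean = 48/(48+23) = 48/71 = 0.676.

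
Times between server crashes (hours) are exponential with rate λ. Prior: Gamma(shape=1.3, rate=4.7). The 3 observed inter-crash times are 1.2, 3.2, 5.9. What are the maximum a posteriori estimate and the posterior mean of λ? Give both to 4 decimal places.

Σ times = 10.3. Posterior: Gamma(shape = 1.3+3 = 4.3, rate = 4.7+10.3 = 15.0).
Mode = (α−1)/β = 3.3/15.0 = 0.2200.
Mean = α/β = 4.3/15.0 = 0.2867.
Mean > mode: the posterior has a right tail.

MAP = 0.2200, posterior mean = 0.2867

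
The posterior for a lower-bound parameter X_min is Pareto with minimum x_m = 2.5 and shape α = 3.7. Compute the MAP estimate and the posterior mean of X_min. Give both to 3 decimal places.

The Pareto density is strictly decreasing on [x_m, ∞), so the mode is x_m = 2.500.
Mean = α·x_m/(α−1) = 3.7·2.5/2.7 = 3.426.

MAP = 2.500; posterior mean = 3.426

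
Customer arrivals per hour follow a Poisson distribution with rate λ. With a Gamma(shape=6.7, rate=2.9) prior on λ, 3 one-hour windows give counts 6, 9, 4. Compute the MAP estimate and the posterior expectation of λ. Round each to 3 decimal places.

MAP = 4.186; posterior mean = 4.356

Σ counts = 19. Posterior: Gamma(shape = 6.7+19 = 25.7, rate = 2.9+3 = 5.9).
Mode = (α−1)/β = 24.7/5.9 = 4.186.
Mean = α/β = 25.7/5.9 = 4.356.
Right-skewed posterior ⇒ mode < mean.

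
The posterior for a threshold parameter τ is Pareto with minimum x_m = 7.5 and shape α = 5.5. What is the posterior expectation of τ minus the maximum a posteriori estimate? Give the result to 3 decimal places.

1.667

The Pareto density is strictly decreasing on [x_m, ∞), so the mode is x_m = 7.500.
Mean = α·x_m/(α−1) = 5.5·7.5/4.5 = 9.167.
Difference = 9.167 − 7.500 = 1.667.
Right-skewed posterior ⇒ mode < mean.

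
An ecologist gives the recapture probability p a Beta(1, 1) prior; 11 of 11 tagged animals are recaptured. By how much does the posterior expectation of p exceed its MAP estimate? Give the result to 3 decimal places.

-0.077

Posterior: Beta(1+11, 1+0) = Beta(12, 1).
Since β = 1 ≤ 1 and α > 1, the Beta density is monotone increasing on [0,1]; the mode is at 1.
Mean = 12/(12+1) = 0.923.
Difference = 0.923 − 1.000 = -0.077.
Mode > mean: the posterior has a left tail.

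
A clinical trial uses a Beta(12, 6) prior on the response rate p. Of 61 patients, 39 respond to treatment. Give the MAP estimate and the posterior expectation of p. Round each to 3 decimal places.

MAP: 0.649. Posterior mean: 0.646.

Posterior: Beta(12+39, 6+22) = Beta(51, 28).
Mode = (51−1)/(51+28−2) = 50/77 = 0.649.
Mean = 51/(51+28) = 51/79 = 0.646.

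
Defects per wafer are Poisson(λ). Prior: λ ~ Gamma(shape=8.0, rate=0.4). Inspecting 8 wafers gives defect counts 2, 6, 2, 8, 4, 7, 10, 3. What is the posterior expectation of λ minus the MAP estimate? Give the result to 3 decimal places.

0.119

Σ counts = 42. Posterior: Gamma(shape = 8.0+42 = 50.0, rate = 0.4+8 = 8.4).
Mode = (α−1)/β = 49.0/8.4 = 5.833.
Mean = α/β = 50.0/8.4 = 5.952.
Difference = 5.952 − 5.833 = 0.119.
The mean is pulled above the mode by the posterior's right skew.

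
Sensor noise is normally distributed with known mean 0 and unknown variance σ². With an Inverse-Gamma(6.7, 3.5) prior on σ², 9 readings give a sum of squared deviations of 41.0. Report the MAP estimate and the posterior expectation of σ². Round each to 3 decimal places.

Posterior: Inverse-Gamma(shape = 6.7+9/2 = 11.2, scale = 3.5+41.0/2 = 24.0).
Mode = β/(α+1) = 24.0/12.2 = 1.967.
Mean = β/(α−1) = 24.0/10.2 = 2.353.
Mean > mode: the posterior has a right tail.

MAP = 1.967; posterior mean = 2.353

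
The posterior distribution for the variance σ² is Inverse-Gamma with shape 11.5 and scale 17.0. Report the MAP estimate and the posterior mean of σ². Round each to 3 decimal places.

MAP: 1.360. Posterior mean: 1.619.

Mode = β/(α+1) = 17.0/12.5 = 1.360.
Mean = β/(α−1) = 17.0/10.5 = 1.619.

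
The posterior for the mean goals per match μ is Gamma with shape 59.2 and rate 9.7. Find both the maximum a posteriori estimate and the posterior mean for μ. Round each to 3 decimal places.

MAP = 6.000; posterior mean = 6.103

Mode = (α−1)/β = 58.2/9.7 = 6.000.
Mean = α/β = 59.2/9.7 = 6.103.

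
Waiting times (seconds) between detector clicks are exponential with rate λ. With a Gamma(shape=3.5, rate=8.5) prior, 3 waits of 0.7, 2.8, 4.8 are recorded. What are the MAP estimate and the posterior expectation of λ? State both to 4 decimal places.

Σ times = 8.3. Posterior: Gamma(shape = 3.5+3 = 6.5, rate = 8.5+8.3 = 16.8).
Mode = (α−1)/β = 5.5/16.8 = 0.3274.
Mean = α/β = 6.5/16.8 = 0.3869.
Mean > mode: the posterior has a right tail.

MAP estimate = 0.3274, posterior expectation = 0.3869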